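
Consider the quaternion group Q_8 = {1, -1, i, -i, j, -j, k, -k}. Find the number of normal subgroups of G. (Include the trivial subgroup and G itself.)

G has 6 subgroups. Checking conjugation-invariance by order — order 1: 1/1 normal; order 2: 1/1 normal; order 4: 3/3 normal; order 8: 1/1 normal.
Total normal subgroups: 6.

6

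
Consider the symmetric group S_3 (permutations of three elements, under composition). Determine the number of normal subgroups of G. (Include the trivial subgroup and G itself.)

G has 6 subgroups. Checking conjugation-invariance by order — order 1: 1/1 normal; order 2: 0/3 normal; order 3: 1/1 normal; order 6: 1/1 normal.
Total normal subgroups: 3.

3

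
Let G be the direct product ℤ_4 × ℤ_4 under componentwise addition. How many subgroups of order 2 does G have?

|G| = 16 and 2 | 16, so subgroups of order 2 are possible by Lagrange.
The subgroups of order 2 are: {(0,0), (0,2)}; {(0,0), (2,0)}; {(0,0), (2,2)}.
So G has 3 subgroups of order 2.

3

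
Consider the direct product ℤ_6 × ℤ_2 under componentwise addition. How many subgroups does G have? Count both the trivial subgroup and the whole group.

10

|G| = 12, so by Lagrange every subgroup order divides 12. Divisors: 1, 2, 3, 4, 6, 12.
Subgroups by order — order 1: 1; order 2: 3; order 3: 1; order 4: 1; order 6: 3; order 12: 1.
Total: 1 + 3 + 1 + 1 + 3 + 1 = 10.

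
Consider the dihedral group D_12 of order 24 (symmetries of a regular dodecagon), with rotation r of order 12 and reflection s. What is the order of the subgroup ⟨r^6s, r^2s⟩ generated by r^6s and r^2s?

6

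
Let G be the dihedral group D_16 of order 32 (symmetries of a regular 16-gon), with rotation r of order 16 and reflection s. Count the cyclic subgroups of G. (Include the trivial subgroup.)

A cyclic subgroup of order d is generated by each of its φ(d) elements of order d, so the cyclic subgroups of order d number (#elements of order d)/φ(d).
Cyclic subgroups by order — order 1: 1; order 2: 17; order 4: 1; order 8: 1; order 16: 1.
Total: 21.

21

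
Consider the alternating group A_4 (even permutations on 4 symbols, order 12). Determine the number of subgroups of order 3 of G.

4

|G| = 12 and 3 | 12, so subgroups of order 3 are possible by Lagrange.
The subgroups of order 3 are: {e, (1 2 3), (1 3 2)}; {e, (1 2 4), (1 4 2)}; {e, (1 3 4), (1 4 3)}; {e, (2 3 4), (2 4 3)}.
So G has 4 subgroups of order 3.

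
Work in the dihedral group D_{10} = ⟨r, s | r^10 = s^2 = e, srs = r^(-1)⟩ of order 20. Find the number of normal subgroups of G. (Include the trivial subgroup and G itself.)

7

G has 22 subgroups. Checking conjugation-invariance by order — order 1: 1/1 normal; order 2: 1/11 normal; order 4: 0/5 normal; order 5: 1/1 normal; order 10: 3/3 normal; order 20: 1/1 normal.
Total normal subgroups: 7.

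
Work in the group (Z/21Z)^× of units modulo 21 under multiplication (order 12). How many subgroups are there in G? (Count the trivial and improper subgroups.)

10

|G| = 12, so by Lagrange every subgroup order divides 12. Divisors: 1, 2, 3, 4, 6, 12.
Subgroups by order — order 1: 1; order 2: 3; order 3: 1; order 4: 1; order 6: 3; order 12: 1.
Total: 1 + 3 + 1 + 1 + 3 + 1 = 10.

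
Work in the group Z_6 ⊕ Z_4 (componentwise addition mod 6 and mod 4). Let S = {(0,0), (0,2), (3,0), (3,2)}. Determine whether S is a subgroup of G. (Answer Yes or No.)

|S| = 4 divides |G| = 24, consistent with Lagrange.
S contains the identity, every element's inverse is in S, and S is closed under +: it is a subgroup.

Yes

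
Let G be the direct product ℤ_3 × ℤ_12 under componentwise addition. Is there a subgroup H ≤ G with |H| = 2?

2 | 36. A subgroup of order 2 is {(0,0), (0,6)}.

Yes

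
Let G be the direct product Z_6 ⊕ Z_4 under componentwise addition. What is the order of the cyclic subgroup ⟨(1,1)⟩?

The order of (1,1) in Z_6 × Z_4 is lcm(ord(1) in Z_6, ord(1) in Z_4).
ord(1) = 6 and ord(1) = 4, so |⟨(1,1)⟩| = lcm(6, 4) = 12.

12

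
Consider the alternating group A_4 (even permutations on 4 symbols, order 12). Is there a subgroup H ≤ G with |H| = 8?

No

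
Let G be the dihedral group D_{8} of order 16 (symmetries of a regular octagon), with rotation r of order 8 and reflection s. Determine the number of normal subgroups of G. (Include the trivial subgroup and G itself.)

7

G has 19 subgroups. Checking conjugation-invariance by order — order 1: 1/1 normal; order 2: 1/9 normal; order 4: 1/5 normal; order 8: 3/3 normal; order 16: 1/1 normal.
Total normal subgroups: 7.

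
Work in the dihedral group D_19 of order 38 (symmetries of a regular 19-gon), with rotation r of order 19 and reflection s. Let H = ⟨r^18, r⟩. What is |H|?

|⟨r^18⟩| = 19 and |⟨r⟩| = 19, so |H| is a multiple of lcm(19, 19) = 19 and divides |G| = 38.
Closing under the operation: H = {e, r, r^2, r^3, r^4, r^5, r^6, r^7, r^8, r^9, r^10, r^11, r^12, r^13, r^14, r^15, r^16, r^17, r^18}, so |H| = 19.

19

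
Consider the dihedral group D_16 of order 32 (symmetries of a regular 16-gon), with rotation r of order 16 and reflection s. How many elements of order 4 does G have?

2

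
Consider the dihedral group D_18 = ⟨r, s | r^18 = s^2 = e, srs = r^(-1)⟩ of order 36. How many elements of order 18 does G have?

6

The elements of order 18 are: r, r^5, r^7, r^11, r^13, r^17.
That's 6.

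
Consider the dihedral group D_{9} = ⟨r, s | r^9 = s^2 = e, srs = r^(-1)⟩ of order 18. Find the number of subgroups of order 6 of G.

3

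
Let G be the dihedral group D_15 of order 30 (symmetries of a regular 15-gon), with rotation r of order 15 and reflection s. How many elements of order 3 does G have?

2

The elements of order 3 are: r^5, r^10.
That's 2.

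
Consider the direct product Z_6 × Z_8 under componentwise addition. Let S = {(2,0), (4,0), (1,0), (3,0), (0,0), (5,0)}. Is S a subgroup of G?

Yes

|S| = 6 divides |G| = 48, consistent with Lagrange.
S contains the identity, every element's inverse is in S, and S is closed under +: it is a subgroup.
In fact S = ⟨(5,0)⟩.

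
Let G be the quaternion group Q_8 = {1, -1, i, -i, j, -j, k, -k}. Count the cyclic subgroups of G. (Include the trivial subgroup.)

Each element a generates a cyclic subgroup ⟨a⟩; distinct elements may generate the same one (a cyclic group of order d has φ(d) generators).
Cyclic subgroups by order — order 1: 1; order 2: 1; order 4: 3.
Total: 5.

5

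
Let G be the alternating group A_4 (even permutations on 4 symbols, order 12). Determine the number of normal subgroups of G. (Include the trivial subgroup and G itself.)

G has 10 subgroups. Checking conjugation-invariance by order — order 1: 1/1 normal; order 2: 0/3 normal; order 3: 0/4 normal; order 4: 1/1 normal; order 12: 1/1 normal.
Total normal subgroups: 3.

3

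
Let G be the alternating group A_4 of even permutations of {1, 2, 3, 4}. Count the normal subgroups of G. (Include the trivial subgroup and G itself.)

3

G has 10 subgroups. Checking conjugation-invariance by order — order 1: 1/1 normal; order 2: 0/3 normal; order 3: 0/4 normal; order 4: 1/1 normal; order 12: 1/1 normal.
Total normal subgroups: 3.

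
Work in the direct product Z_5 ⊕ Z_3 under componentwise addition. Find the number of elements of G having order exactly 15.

8

An element (a,b) has order lcm(ord(a), ord(b)); count pairs with lcm equal to 15.
Enumerating gives 8 such elements.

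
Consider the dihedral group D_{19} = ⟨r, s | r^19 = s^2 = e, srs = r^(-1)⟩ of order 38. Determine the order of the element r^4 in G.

19

Computing powers of r^4: the smallest k with (r^4)^k = e is k = 19.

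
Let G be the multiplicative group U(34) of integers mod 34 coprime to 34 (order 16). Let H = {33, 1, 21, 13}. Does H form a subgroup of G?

Yes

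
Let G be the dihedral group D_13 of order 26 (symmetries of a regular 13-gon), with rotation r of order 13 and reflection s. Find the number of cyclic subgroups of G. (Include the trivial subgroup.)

15

Group the elements of G by the cyclic subgroup they generate; each cyclic subgroup of order d accounts for φ(d) elements.
Cyclic subgroups by order — order 1: 1; order 2: 13; order 13: 1.
Total: 15.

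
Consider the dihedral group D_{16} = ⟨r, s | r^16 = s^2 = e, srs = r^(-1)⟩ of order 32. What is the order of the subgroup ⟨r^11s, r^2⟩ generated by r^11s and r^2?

|⟨r^11s⟩| = 2 and |⟨r^2⟩| = 8, so |H| is a multiple of lcm(2, 8) = 8 and divides |G| = 32.
Closing under the operation: H = {e, r^2, r^4, r^6, r^8, r^10, r^12, r^14, rs, r^3s, r^5s, r^7s, r^9s, r^11s, r^13s, r^15s}, so |H| = 16.

16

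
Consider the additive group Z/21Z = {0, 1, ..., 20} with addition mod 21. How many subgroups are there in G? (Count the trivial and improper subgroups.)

4

A cyclic group of order 21 has exactly one subgroup for each divisor of 21.
Divisors of 21: 1, 3, 7, 21.
So Z/21Z has 4 subgroups.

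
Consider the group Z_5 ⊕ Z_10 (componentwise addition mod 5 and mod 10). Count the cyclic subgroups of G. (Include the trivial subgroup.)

14

A cyclic subgroup of order d is generated by each of its φ(d) elements of order d, so the cyclic subgroups of order d number (#elements of order d)/φ(d).
Cyclic subgroups by order — order 1: 1; order 2: 1; order 5: 6; order 10: 6.
Total: 14.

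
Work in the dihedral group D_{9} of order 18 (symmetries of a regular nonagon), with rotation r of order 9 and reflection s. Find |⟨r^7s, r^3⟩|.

|⟨r^7s⟩| = 2 and |⟨r^3⟩| = 3, so |H| is a multiple of lcm(2, 3) = 6 and divides |G| = 18.
Closing under the operation: H = {e, r^3, r^6, rs, r^4s, r^7s}, so |H| = 6.

6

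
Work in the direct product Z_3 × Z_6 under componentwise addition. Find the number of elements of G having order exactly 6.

8

An element (a,b) has order lcm(ord(a), ord(b)); count pairs with lcm equal to 6.
Enumerating gives 8 such elements.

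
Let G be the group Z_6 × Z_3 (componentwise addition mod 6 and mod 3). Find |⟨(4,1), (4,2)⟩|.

9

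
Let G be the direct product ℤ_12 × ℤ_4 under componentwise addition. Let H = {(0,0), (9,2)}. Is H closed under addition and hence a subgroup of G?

(9,2) ∈ H but its inverse (3,2) ∉ H, so H is not a subgroup.

No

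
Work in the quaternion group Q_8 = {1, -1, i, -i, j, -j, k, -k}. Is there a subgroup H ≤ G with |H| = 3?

No

3 does not divide |G| = 8, so by Lagrange no subgroup of order 3 exists.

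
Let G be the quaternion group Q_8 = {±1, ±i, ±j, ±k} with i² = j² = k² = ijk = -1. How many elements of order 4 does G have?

6

The elements of order 4 are: i, -i, j, -j, k, -k.
That's 6.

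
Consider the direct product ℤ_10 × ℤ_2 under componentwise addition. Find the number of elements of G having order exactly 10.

12

An element (a,b) has order lcm(ord(a), ord(b)); count pairs with lcm equal to 10.
Enumerating gives 12 such elements.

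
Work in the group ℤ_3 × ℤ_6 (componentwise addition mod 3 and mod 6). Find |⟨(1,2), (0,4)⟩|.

9

|⟨(1,2)⟩| = 3 and |⟨(0,4)⟩| = 3, so |H| is a multiple of lcm(3, 3) = 3 and divides |G| = 18.
Closing under the operation: H = {(0,0), (0,2), (0,4), (1,0), (1,2), (1,4), (2,0), (2,2), (2,4)}, so |H| = 9.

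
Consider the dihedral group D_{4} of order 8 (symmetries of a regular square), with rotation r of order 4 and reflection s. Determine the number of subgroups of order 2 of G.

|G| = 8 and 2 | 8, so subgroups of order 2 are possible by Lagrange.
The subgroups of order 2 are: {e, r^2}; {e, r^2s}; {e, r^3s}; {e, rs}; … (5 in all).
So G has 5 subgroups of order 2.

5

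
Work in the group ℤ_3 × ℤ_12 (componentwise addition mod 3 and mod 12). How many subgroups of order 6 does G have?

4

|G| = 36 and 6 | 36, so subgroups of order 6 are possible by Lagrange.
The subgroups of order 6 are: {(0,0), (0,2), (0,4), (0,6), (0,8), (0,10)}; {(0,0), (0,6), (1,0), (1,6), (2,0), (2,6)}; {(0,0), (0,6), (1,4), (1,10), (2,2), (2,8)}; {(0,0), (0,6), (1,2), (1,8), (2,4), (2,10)}.
So G has 4 subgroups of order 6.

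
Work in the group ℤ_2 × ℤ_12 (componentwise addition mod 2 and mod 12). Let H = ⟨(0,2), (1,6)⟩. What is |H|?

|⟨(0,2)⟩| = 6 and |⟨(1,6)⟩| = 2, so |H| is a multiple of lcm(6, 2) = 6 and divides |G| = 24.
Closing under the operation: H = {(0,0), (0,2), (0,4), (0,6), (0,8), (0,10), (1,0), (1,2), (1,4), (1,6), (1,8), (1,10)}, so |H| = 12.

12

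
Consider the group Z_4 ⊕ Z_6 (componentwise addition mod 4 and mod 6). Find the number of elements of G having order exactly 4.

4

An element (a,b) has order lcm(ord(a), ord(b)); count pairs with lcm equal to 4.
Enumerating gives 4 such elements.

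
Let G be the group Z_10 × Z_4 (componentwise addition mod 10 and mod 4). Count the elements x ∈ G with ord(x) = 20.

16

An element (a,b) has order lcm(ord(a), ord(b)); count pairs with lcm equal to 20.
Enumerating gives 16 such elements.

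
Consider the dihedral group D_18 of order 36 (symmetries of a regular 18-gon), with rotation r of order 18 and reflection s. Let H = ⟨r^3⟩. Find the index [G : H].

|⟨r^3⟩| = 6 and |G| = 36.
By Lagrange, [G : H] = |G|/|H| = 36/6 = 6.

6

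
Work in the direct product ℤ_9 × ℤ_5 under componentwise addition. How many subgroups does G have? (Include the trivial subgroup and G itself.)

|G| = 45, so by Lagrange every subgroup order divides 45. Divisors: 1, 3, 5, 9, 15, 45.
Subgroups by order — order 1: 1; order 3: 1; order 5: 1; order 9: 1; order 15: 1; order 45: 1.
Total: 1 + 1 + 1 + 1 + 1 + 1 = 6.

6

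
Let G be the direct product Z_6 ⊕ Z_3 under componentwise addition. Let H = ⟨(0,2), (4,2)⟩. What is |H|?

|⟨(0,2)⟩| = 3 and |⟨(4,2)⟩| = 3, so |H| is a multiple of lcm(3, 3) = 3 and divides |G| = 18.
Closing under the operation: H = {(0,0), (0,1), (0,2), (2,0), (2,1), (2,2), (4,0), (4,1), (4,2)}, so |H| = 9.

9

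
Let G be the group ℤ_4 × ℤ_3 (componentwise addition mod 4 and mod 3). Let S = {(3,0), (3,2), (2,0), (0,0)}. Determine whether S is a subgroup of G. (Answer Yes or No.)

No

(3,0) ∈ S but its inverse (1,0) ∉ S, so S is not a subgroup.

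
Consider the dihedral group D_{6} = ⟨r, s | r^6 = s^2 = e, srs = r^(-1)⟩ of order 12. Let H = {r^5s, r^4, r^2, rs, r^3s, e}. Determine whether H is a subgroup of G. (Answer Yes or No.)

Yes

|H| = 6 divides |G| = 12, consistent with Lagrange.
H contains the identity, every element's inverse is in H, and H is closed under ·: it is a subgroup.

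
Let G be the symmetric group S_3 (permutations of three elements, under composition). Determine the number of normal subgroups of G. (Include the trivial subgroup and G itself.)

G has 6 subgroups. Checking conjugation-invariance by order — order 1: 1/1 normal; order 2: 0/3 normal; order 3: 1/1 normal; order 6: 1/1 normal.
Total normal subgroups: 3.

3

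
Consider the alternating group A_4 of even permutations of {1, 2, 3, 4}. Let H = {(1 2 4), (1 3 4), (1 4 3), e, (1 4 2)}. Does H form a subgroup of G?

No

|H| = 5 does not divide |G| = 12, so by Lagrange H is not a subgroup.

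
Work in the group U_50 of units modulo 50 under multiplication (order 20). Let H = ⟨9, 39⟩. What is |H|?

10

|⟨9⟩| = 10 and |⟨39⟩| = 10, so |H| is a multiple of lcm(10, 10) = 10 and divides |G| = 20.
Closing under the operation: H = {1, 9, 11, 19, 21, 29, 31, 39, 41, 49}, so |H| = 10.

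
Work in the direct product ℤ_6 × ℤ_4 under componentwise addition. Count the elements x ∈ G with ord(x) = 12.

8

An element (a,b) has order lcm(ord(a), ord(b)); count pairs with lcm equal to 12.
Enumerating gives 8 such elements.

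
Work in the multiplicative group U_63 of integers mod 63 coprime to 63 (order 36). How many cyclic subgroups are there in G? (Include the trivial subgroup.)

20

Group the elements of G by the cyclic subgroup they generate; each cyclic subgroup of order d accounts for φ(d) elements.
Cyclic subgroups by order — order 1: 1; order 2: 3; order 3: 4; order 6: 12.
Total: 20.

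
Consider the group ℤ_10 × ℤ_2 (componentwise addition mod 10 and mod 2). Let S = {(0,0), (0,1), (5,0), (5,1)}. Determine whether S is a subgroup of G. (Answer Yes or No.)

|S| = 4 divides |G| = 20, consistent with Lagrange.
S contains the identity, every element's inverse is in S, and S is closed under +: it is a subgroup.

Yes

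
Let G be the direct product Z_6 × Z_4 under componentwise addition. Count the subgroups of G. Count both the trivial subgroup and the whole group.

16

|G| = 24, so by Lagrange every subgroup order divides 24. Divisors: 1, 2, 3, 4, 6, 8, 12, 24.
Subgroups by order — order 1: 1; order 2: 3; order 3: 1; order 4: 3; order 6: 3; order 8: 1; order 12: 3; order 24: 1.
Total: 1 + 3 + 1 + 3 + 3 + 1 + 3 + 1 = 16.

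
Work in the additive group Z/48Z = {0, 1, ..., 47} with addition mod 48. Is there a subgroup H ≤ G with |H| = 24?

24 | 48. A subgroup of order 24 is {0, 2, 4, 6, 8, 10, 12, 14, 16, 18, 20, 22, 24, 26, 28, 30, 32, 34, 36, 38, 40, 42, 44, 46}.

Yes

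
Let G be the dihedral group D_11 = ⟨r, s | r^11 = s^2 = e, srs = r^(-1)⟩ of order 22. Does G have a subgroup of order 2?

Yes

2 | 22. A subgroup of order 2 is {e, r^10s}.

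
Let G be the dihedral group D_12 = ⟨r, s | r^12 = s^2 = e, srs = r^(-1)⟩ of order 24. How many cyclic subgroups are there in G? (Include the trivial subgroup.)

Group the elements of G by the cyclic subgroup they generate; each cyclic subgroup of order d accounts for φ(d) elements.
Cyclic subgroups by order — order 1: 1; order 2: 13; order 3: 1; order 4: 1; order 6: 1; order 12: 1.
Total: 18.

18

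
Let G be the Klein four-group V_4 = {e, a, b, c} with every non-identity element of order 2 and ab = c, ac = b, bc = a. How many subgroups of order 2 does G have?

|G| = 4 and 2 | 4, so subgroups of order 2 are possible by Lagrange.
The subgroups of order 2 are: {e, a}; {e, b}; {e, c}.
So G has 3 subgroups of order 2.

3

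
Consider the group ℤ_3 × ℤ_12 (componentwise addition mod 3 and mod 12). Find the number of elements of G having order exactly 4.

2

An element (a,b) has order lcm(ord(a), ord(b)); count pairs with lcm equal to 4.
Enumerating gives 2 such elements.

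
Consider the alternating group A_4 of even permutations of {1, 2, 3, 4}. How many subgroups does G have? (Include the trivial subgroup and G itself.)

|G| = 12, so by Lagrange every subgroup order divides 12. Divisors: 1, 2, 3, 4, 6, 12.
Subgroups by order — order 1: 1; order 2: 3; order 3: 4; order 4: 1; order 6: 0; order 12: 1.
Total: 1 + 3 + 4 + 1 + 0 + 1 = 10.

10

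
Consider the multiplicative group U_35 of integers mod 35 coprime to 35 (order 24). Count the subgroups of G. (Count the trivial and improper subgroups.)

|G| = 24, so by Lagrange every subgroup order divides 24. Divisors: 1, 2, 3, 4, 6, 8, 12, 24.
Subgroups by order — order 1: 1; order 2: 3; order 3: 1; order 4: 3; order 6: 3; order 8: 1; order 12: 3; order 24: 1.
Total: 1 + 3 + 1 + 3 + 3 + 1 + 3 + 1 = 16.

16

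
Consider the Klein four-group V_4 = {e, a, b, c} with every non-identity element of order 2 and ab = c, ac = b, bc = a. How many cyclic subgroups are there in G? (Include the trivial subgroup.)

4

Group the elements of G by the cyclic subgroup they generate; each cyclic subgroup of order d accounts for φ(d) elements.
Cyclic subgroups by order — order 1: 1; order 2: 3.
Total: 4.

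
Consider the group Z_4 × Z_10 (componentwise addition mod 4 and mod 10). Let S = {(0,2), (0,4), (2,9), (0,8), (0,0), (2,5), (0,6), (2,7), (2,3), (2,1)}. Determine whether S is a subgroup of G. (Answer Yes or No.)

|S| = 10 divides |G| = 40, consistent with Lagrange.
S contains the identity, every element's inverse is in S, and S is closed under +: it is a subgroup.
In fact S = ⟨(2,1)⟩.

Yes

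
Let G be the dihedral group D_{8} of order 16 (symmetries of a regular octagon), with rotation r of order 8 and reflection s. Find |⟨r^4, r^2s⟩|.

|⟨r^4⟩| = 2 and |⟨r^2s⟩| = 2, so |H| is a multiple of lcm(2, 2) = 2 and divides |G| = 16.
Closing under the operation: H = {e, r^4, r^2s, r^6s}, so |H| = 4.

4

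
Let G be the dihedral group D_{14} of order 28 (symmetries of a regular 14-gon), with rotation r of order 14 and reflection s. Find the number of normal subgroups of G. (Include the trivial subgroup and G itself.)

G has 28 subgroups. Checking conjugation-invariance by order — order 1: 1/1 normal; order 2: 1/15 normal; order 4: 0/7 normal; order 7: 1/1 normal; order 14: 3/3 normal; order 28: 1/1 normal.
Total normal subgroups: 7.

7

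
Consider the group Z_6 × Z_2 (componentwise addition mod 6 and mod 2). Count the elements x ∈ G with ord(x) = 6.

An element (a,b) has order lcm(ord(a), ord(b)); count pairs with lcm equal to 6.
Enumerating gives 6 such elements.

6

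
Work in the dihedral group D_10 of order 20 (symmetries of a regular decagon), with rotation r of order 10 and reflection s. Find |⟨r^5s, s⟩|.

|⟨r^5s⟩| = 2 and |⟨s⟩| = 2, so |H| is a multiple of lcm(2, 2) = 2 and divides |G| = 20.
Closing under the operation: H = {e, r^5, s, r^5s}, so |H| = 4.

4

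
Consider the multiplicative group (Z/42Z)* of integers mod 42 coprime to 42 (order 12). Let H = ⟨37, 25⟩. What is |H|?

3

|⟨37⟩| = 3 and |⟨25⟩| = 3, so |H| is a multiple of lcm(3, 3) = 3 and divides |G| = 12.
Closing under the operation: H = {1, 25, 37}, so |H| = 3.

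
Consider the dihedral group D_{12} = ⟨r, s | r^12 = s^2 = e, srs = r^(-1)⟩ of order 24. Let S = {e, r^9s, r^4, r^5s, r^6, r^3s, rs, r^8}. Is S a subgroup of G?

Closure fails: r^4 · r^3s = r^7s ∉ S. So S is not a subgroup.

No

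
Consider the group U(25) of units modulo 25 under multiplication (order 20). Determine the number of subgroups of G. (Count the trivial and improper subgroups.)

|G| = 20, so by Lagrange every subgroup order divides 20. Divisors: 1, 2, 4, 5, 10, 20.
Subgroups by order — order 1: 1; order 2: 1; order 4: 1; order 5: 1; order 10: 1; order 20: 1.
Total: 1 + 1 + 1 + 1 + 1 + 1 = 6.

6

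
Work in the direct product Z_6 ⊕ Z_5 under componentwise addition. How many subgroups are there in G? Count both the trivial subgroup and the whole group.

|G| = 30, so by Lagrange every subgroup order divides 30. Divisors: 1, 2, 3, 5, 6, 10, 15, 30.
Subgroups by order — order 1: 1; order 2: 1; order 3: 1; order 5: 1; order 6: 1; order 10: 1; order 15: 1; order 30: 1.
Total: 1 + 1 + 1 + 1 + 1 + 1 + 1 + 1 = 8.

8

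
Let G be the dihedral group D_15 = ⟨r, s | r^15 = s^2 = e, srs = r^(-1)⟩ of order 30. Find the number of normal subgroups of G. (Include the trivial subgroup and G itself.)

G has 28 subgroups. Checking conjugation-invariance by order — order 1: 1/1 normal; order 2: 0/15 normal; order 3: 1/1 normal; order 5: 1/1 normal; order 6: 0/5 normal; order 10: 0/3 normal; order 15: 1/1 normal; order 30: 1/1 normal.
Total normal subgroups: 5.

5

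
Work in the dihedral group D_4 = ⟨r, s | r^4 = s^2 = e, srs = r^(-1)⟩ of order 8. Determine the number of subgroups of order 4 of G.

|G| = 8 and 4 | 8, so subgroups of order 4 are possible by Lagrange.
The subgroups of order 4 are: {e, r, r^2, r^3}; {e, r^2, s, r^2s}; {e, r^2, rs, r^3s}.
So G has 3 subgroups of order 4.

3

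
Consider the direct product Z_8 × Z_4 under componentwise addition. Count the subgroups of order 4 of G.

|G| = 32 and 4 | 32, so subgroups of order 4 are possible by Lagrange.
The subgroups of order 4 are: {(0,0), (0,1), (0,2), (0,3)}; {(0,0), (0,2), (4,0), (4,2)}; {(0,0), (0,2), (4,1), (4,3)}; {(0,0), (2,0), (4,0), (6,0)}; … (7 in all).
So G has 7 subgroups of order 4.

7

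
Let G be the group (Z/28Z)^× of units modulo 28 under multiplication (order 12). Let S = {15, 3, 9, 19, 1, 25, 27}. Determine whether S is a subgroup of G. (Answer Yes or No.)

No

|S| = 7 does not divide |G| = 12, so by Lagrange S is not a subgroup.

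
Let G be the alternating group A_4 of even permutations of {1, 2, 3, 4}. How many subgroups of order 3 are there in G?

|G| = 12 and 3 | 12, so subgroups of order 3 are possible by Lagrange.
The subgroups of order 3 are: {e, (1 2 3), (1 3 2)}; {e, (1 2 4), (1 4 2)}; {e, (1 3 4), (1 4 3)}; {e, (2 3 4), (2 4 3)}.
So G has 4 subgroups of order 3.

4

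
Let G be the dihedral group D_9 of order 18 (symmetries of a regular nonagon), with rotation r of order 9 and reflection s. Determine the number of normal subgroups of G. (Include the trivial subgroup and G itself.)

4

G has 16 subgroups. Checking conjugation-invariance by order — order 1: 1/1 normal; order 2: 0/9 normal; order 3: 1/1 normal; order 6: 0/3 normal; order 9: 1/1 normal; order 18: 1/1 normal.
Total normal subgroups: 4.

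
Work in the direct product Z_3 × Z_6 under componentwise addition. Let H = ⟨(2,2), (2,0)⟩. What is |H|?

|⟨(2,2)⟩| = 3 and |⟨(2,0)⟩| = 3, so |H| is a multiple of lcm(3, 3) = 3 and divides |G| = 18.
Closing under the operation: H = {(0,0), (0,2), (0,4), (1,0), (1,2), (1,4), (2,0), (2,2), (2,4)}, so |H| = 9.

9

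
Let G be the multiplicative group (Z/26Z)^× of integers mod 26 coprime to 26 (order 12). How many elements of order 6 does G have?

The elements of order 6 are: 17, 23.
That's 2.

2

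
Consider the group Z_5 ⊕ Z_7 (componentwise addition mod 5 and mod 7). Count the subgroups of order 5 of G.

1

|G| = 35 and 5 | 35, so subgroups of order 5 are possible by Lagrange.
The subgroups of order 5 are: {(0,0), (1,0), (2,0), (3,0), (4,0)}.
So G has 1 subgroup of order 5.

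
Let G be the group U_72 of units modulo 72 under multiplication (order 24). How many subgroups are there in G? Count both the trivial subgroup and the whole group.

32

|G| = 24, so by Lagrange every subgroup order divides 24. Divisors: 1, 2, 3, 4, 6, 8, 12, 24.
Subgroups by order — order 1: 1; order 2: 7; order 3: 1; order 4: 7; order 6: 7; order 8: 1; order 12: 7; order 24: 1.
Total: 1 + 7 + 1 + 7 + 7 + 1 + 7 + 1 = 32.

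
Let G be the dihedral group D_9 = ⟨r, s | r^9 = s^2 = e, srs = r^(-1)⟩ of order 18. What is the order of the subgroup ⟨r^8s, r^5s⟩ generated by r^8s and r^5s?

|⟨r^8s⟩| = 2 and |⟨r^5s⟩| = 2, so |H| is a multiple of lcm(2, 2) = 2 and divides |G| = 18.
Closing under the operation: H = {e, r^3, r^6, r^2s, r^5s, r^8s}, so |H| = 6.

6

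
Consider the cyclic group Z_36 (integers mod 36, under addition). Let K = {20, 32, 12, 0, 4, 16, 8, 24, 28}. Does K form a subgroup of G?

|K| = 9 divides |G| = 36, consistent with Lagrange.
K contains the identity, every element's inverse is in K, and K is closed under +: it is a subgroup.
In fact K = ⟨32⟩.

Yes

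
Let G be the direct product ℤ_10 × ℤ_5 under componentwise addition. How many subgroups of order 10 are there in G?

6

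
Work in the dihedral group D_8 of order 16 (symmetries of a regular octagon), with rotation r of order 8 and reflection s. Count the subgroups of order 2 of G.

9

|G| = 16 and 2 | 16, so subgroups of order 2 are possible by Lagrange.
The subgroups of order 2 are: {e, r^2s}; {e, r^3s}; {e, r^4}; {e, r^4s}; … (9 in all).
So G has 9 subgroups of order 2.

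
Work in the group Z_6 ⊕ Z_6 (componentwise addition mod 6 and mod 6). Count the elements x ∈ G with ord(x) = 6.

24

An element (a,b) has order lcm(ord(a), ord(b)); count pairs with lcm equal to 6.
Enumerating gives 24 such elements.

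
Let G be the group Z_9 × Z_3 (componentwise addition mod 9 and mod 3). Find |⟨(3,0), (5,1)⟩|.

9

|⟨(3,0)⟩| = 3 and |⟨(5,1)⟩| = 9, so |H| is a multiple of lcm(3, 9) = 9 and divides |G| = 27.
Closing under the operation: H = {(0,0), (1,2), (2,1), (3,0), (4,2), (5,1), (6,0), (7,2), (8,1)}, so |H| = 9.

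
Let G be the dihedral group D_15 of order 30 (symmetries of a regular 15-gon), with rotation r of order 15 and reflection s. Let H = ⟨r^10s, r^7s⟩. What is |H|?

|⟨r^10s⟩| = 2 and |⟨r^7s⟩| = 2, so |H| is a multiple of lcm(2, 2) = 2 and divides |G| = 30.
Closing under the operation: H = {e, r^3, r^6, r^9, r^12, rs, r^4s, r^7s, r^10s, r^13s}, so |H| = 10.

10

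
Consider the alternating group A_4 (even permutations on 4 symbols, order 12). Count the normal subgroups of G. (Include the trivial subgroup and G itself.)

G has 10 subgroups. Checking conjugation-invariance by order — order 1: 1/1 normal; order 2: 0/3 normal; order 3: 0/4 normal; order 4: 1/1 normal; order 12: 1/1 normal.
Total normal subgroups: 3.

3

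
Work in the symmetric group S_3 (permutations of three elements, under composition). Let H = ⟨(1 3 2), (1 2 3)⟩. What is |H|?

|⟨(1 3 2)⟩| = 3 and |⟨(1 2 3)⟩| = 3, so |H| is a multiple of lcm(3, 3) = 3 and divides |G| = 6.
Closing under the operation: H = {e, (1 2 3), (1 3 2)}, so |H| = 3.

3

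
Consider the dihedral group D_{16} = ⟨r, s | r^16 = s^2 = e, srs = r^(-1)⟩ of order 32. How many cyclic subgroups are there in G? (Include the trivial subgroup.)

21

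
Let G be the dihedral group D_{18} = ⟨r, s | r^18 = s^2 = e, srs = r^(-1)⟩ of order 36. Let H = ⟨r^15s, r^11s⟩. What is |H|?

|⟨r^15s⟩| = 2 and |⟨r^11s⟩| = 2, so |H| is a multiple of lcm(2, 2) = 2 and divides |G| = 36.
Closing under the operation: H = {e, r^2, r^4, r^6, r^8, r^10, r^12, r^14, r^16, rs, r^3s, r^5s, r^7s, r^9s, r^11s, r^13s, r^15s, r^17s}, so |H| = 18.

18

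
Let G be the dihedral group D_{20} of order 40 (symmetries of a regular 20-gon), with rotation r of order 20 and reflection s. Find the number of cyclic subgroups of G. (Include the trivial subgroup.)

Each element a generates a cyclic subgroup ⟨a⟩; distinct elements may generate the same one (a cyclic group of order d has φ(d) generators).
Cyclic subgroups by order — order 1: 1; order 2: 21; order 4: 1; order 5: 1; order 10: 1; order 20: 1.
Total: 26.

26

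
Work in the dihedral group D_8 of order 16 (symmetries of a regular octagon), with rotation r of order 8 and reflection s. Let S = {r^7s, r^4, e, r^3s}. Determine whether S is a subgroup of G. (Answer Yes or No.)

|S| = 4 divides |G| = 16, consistent with Lagrange.
S contains the identity, every element's inverse is in S, and S is closed under ·: it is a subgroup.

Yes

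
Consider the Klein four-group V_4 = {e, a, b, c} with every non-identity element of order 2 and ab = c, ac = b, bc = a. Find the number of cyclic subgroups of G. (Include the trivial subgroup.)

Group the elements of G by the cyclic subgroup they generate; each cyclic subgroup of order d accounts for φ(d) elements.
Cyclic subgroups by order — order 1: 1; order 2: 3.
Total: 4.

4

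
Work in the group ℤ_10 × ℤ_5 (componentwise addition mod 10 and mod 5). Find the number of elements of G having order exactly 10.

An element (a,b) has order lcm(ord(a), ord(b)); count pairs with lcm equal to 10.
Enumerating gives 24 such elements.

24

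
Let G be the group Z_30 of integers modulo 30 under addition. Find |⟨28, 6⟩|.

|⟨28⟩| = 15 and |⟨6⟩| = 5, so |H| is a multiple of lcm(15, 5) = 15 and divides |G| = 30.
Closing under the operation: H = {0, 2, 4, 6, 8, 10, 12, 14, 16, 18, 20, 22, 24, 26, 28}, so |H| = 15.

15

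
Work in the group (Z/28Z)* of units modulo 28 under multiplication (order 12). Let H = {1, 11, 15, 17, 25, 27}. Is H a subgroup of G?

No

17 ∈ H but its inverse 5 ∉ H, so H is not a subgroup.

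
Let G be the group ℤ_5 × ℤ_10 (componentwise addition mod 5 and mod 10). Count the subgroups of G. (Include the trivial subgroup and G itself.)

16

|G| = 50, so by Lagrange every subgroup order divides 50. Divisors: 1, 2, 5, 10, 25, 50.
Subgroups by order — order 1: 1; order 2: 1; order 5: 6; order 10: 6; order 25: 1; order 50: 1.
Total: 1 + 1 + 6 + 6 + 1 + 1 = 16.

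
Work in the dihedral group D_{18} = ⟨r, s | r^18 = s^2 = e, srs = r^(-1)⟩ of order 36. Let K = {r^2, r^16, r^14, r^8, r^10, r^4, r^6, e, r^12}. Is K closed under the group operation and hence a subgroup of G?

Yes

|K| = 9 divides |G| = 36, consistent with Lagrange.
K contains the identity, every element's inverse is in K, and K is closed under ·: it is a subgroup.
In fact K = ⟨r^4⟩.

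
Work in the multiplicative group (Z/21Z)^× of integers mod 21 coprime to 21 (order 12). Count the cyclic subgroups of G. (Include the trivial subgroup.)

Each element a generates a cyclic subgroup ⟨a⟩; distinct elements may generate the same one (a cyclic group of order d has φ(d) generators).
Cyclic subgroups by order — order 1: 1; order 2: 3; order 3: 1; order 6: 3.
Total: 8.

8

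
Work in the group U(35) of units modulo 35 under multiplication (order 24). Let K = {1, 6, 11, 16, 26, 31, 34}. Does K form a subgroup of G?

No

|K| = 7 does not divide |G| = 24, so by Lagrange K is not a subgroup.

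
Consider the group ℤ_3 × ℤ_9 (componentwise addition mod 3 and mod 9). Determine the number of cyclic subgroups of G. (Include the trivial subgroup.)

Group the elements of G by the cyclic subgroup they generate; each cyclic subgroup of order d accounts for φ(d) elements.
Cyclic subgroups by order — order 1: 1; order 3: 4; order 9: 3.
Total: 8.

8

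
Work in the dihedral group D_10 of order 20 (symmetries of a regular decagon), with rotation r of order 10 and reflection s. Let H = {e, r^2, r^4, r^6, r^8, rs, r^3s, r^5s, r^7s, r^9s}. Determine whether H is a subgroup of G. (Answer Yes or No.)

Yes

|H| = 10 divides |G| = 20, consistent with Lagrange.
H contains the identity, every element's inverse is in H, and H is closed under ·: it is a subgroup.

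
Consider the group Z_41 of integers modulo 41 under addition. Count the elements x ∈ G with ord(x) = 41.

In a cyclic group of order 41, the number of elements of order d (for d | 41) is φ(d).
φ(41) = 40.

40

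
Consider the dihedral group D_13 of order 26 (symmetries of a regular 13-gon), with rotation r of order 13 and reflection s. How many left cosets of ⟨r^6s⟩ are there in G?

|⟨r^6s⟩| = 2 and |G| = 26.
By Lagrange, [G : H] = |G|/|H| = 26/2 = 13.

13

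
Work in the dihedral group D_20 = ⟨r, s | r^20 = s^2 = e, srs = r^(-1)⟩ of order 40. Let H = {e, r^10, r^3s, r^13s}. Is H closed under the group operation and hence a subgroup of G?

|H| = 4 divides |G| = 40, consistent with Lagrange.
H contains the identity, every element's inverse is in H, and H is closed under ·: it is a subgroup.

Yes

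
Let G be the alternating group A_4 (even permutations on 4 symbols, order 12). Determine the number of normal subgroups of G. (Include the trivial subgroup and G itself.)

3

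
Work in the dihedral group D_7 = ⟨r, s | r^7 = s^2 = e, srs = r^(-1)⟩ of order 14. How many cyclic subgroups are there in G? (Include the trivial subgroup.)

9

Each element a generates a cyclic subgroup ⟨a⟩; distinct elements may generate the same one (a cyclic group of order d has φ(d) generators).
Cyclic subgroups by order — order 1: 1; order 2: 7; order 7: 1.
Total: 9.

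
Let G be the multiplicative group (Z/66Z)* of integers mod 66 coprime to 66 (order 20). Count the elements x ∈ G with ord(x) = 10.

Enumerating element orders in G gives 12 elements of order 10.

12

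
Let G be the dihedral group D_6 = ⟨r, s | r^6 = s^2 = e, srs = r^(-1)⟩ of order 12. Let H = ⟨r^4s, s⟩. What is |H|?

6

|⟨r^4s⟩| = 2 and |⟨s⟩| = 2, so |H| is a multiple of lcm(2, 2) = 2 and divides |G| = 12.
Closing under the operation: H = {e, r^2, r^4, s, r^2s, r^4s}, so |H| = 6.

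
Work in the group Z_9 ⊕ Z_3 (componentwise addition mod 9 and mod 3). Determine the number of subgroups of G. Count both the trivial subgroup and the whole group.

10

|G| = 27, so by Lagrange every subgroup order divides 27. Divisors: 1, 3, 9, 27.
Subgroups by order — order 1: 1; order 3: 4; order 9: 4; order 27: 1.
Total: 1 + 4 + 4 + 1 = 10.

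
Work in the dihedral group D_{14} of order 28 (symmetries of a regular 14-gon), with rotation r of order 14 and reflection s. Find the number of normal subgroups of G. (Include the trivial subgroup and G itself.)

G has 28 subgroups. Checking conjugation-invariance by order — order 1: 1/1 normal; order 2: 1/15 normal; order 4: 0/7 normal; order 7: 1/1 normal; order 14: 3/3 normal; order 28: 1/1 normal.
Total normal subgroups: 7.

7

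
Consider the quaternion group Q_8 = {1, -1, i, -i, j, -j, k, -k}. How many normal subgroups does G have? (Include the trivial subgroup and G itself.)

6

G has 6 subgroups. Checking conjugation-invariance by order — order 1: 1/1 normal; order 2: 1/1 normal; order 4: 3/3 normal; order 8: 1/1 normal.
Total normal subgroups: 6.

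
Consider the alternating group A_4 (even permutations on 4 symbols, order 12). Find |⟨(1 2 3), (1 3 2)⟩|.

3

|⟨(1 2 3)⟩| = 3 and |⟨(1 3 2)⟩| = 3, so |H| is a multiple of lcm(3, 3) = 3 and divides |G| = 12.
Closing under the operation: H = {e, (1 2 3), (1 3 2)}, so |H| = 3.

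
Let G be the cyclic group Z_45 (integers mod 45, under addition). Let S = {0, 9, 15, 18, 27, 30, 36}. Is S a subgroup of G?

No

|S| = 7 does not divide |G| = 45, so by Lagrange S is not a subgroup.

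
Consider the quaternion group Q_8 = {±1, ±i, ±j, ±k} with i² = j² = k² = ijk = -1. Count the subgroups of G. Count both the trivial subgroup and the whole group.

|G| = 8, so by Lagrange every subgroup order divides 8. Divisors: 1, 2, 4, 8.
Subgroups by order — order 1: 1; order 2: 1; order 4: 3; order 8: 1.
Total: 1 + 1 + 3 + 1 = 6.

6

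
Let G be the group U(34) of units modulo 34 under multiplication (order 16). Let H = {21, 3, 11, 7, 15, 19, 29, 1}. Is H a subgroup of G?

No

3 ∈ H but its inverse 23 ∉ H, so H is not a subgroup.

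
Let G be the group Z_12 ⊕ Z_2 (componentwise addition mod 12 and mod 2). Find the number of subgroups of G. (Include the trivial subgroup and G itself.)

16

|G| = 24, so by Lagrange every subgroup order divides 24. Divisors: 1, 2, 3, 4, 6, 8, 12, 24.
Subgroups by order — order 1: 1; order 2: 3; order 3: 1; order 4: 3; order 6: 3; order 8: 1; order 12: 3; order 24: 1.
Total: 1 + 3 + 1 + 3 + 3 + 1 + 3 + 1 = 16.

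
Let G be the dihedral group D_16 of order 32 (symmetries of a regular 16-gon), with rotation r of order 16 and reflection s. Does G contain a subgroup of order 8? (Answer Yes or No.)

8 | 32. A subgroup of order 8 is {e, r^2, r^4, r^6, r^8, r^10, r^12, r^14}.

Yes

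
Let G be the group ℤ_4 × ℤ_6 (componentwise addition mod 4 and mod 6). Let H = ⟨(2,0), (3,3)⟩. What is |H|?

4

|⟨(2,0)⟩| = 2 and |⟨(3,3)⟩| = 4, so |H| is a multiple of lcm(2, 4) = 4 and divides |G| = 24.
Closing under the operation: H = {(0,0), (1,3), (2,0), (3,3)}, so |H| = 4.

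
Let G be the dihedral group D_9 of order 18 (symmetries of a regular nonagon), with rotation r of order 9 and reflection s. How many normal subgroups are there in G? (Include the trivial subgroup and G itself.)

G has 16 subgroups. Checking conjugation-invariance by order — order 1: 1/1 normal; order 2: 0/9 normal; order 3: 1/1 normal; order 6: 0/3 normal; order 9: 1/1 normal; order 18: 1/1 normal.
Total normal subgroups: 4.

4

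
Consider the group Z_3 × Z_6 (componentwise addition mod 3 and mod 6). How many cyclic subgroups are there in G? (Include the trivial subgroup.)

A cyclic subgroup of order d is generated by each of its φ(d) elements of order d, so the cyclic subgroups of order d number (#elements of order d)/φ(d).
Cyclic subgroups by order — order 1: 1; order 2: 1; order 3: 4; order 6: 4.
Total: 10.

10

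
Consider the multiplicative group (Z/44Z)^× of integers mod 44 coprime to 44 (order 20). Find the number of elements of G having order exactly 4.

0

No element of G has order 4 (even though 4 | 20).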